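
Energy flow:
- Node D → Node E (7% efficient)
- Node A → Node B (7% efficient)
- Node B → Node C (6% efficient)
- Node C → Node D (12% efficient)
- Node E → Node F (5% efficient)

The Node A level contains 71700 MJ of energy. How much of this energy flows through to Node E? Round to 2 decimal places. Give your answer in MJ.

Node B: 71700 × 0.07 = 5019 MJ
Node C: 5019 × 0.06 = 301.14 MJ
Node D: 301.14 × 0.12 = 36.1368 MJ
Node E: 36.1368 × 0.07 = 2.529576 MJ

2.53 MJ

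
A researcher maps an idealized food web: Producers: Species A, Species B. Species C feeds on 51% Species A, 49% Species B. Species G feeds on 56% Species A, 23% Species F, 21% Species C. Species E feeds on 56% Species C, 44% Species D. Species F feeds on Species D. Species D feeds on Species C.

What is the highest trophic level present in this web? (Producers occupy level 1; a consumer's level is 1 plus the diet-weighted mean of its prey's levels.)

Species C: 1 + (0.51×1 + 0.49×1) = 2
Species D: 1 + 2 = 3
Species E: 1 + (0.56×2 + 0.44×3) = 3.44
Species F: 1 + 3 = 4
Species G: 1 + (0.56×1 + 0.23×4 + 0.21×2) = 2.9

4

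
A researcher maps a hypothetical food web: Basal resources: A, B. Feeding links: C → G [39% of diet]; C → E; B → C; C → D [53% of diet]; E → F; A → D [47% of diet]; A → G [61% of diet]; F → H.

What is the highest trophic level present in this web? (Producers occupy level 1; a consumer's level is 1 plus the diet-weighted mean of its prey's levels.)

5

C: 1 + 1 = 2
D: 1 + (0.47×1 + 0.53×2) = 2.53
E: 1 + 2 = 3
F: 1 + 3 = 4
G: 1 + (0.61×1 + 0.39×2) = 2.39
H: 1 + 4 = 5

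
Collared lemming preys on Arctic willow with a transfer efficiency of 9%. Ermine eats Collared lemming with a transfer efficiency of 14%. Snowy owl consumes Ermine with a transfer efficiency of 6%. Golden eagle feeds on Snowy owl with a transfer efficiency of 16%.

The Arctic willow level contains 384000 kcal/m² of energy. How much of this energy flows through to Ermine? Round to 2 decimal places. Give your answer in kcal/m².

4838.40 kcal/m²

Collared lemming: 384000 × 0.09 = 34560 kcal/m²
Ermine: 34560 × 0.14 = 4838.4 kcal/m²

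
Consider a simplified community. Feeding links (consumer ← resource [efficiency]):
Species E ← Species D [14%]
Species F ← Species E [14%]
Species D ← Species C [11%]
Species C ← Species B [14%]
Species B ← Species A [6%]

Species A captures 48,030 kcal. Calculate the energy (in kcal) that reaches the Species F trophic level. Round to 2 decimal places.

Species B: 48030 × 0.06 = 2881.8 kcal
Species C: 2881.8 × 0.14 = 403.452 kcal
Species D: 403.452 × 0.11 = 44.37972 kcal
Species E: 44.37972 × 0.14 = 6.2131608 kcal
Species F: 6.2131608 × 0.14 = 0.869842512 kcal

0.87 kcal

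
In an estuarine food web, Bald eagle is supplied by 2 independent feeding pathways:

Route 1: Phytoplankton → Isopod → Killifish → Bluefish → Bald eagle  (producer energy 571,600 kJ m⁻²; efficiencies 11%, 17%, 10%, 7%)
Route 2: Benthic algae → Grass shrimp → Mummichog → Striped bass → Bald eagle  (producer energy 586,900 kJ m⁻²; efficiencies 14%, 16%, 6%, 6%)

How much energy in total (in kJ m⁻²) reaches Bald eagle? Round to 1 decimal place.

Route 1: 571600 × 0.11 × 0.17 × 0.1 × 0.07 = 74.82244 kJ m⁻²
Route 2: 586900 × 0.14 × 0.16 × 0.06 × 0.06 = 47.327616 kJ m⁻²
Total at Bald eagle: 74.82244 + 47.327616 = 122.150056 kJ m⁻²

122.2 kJ m⁻²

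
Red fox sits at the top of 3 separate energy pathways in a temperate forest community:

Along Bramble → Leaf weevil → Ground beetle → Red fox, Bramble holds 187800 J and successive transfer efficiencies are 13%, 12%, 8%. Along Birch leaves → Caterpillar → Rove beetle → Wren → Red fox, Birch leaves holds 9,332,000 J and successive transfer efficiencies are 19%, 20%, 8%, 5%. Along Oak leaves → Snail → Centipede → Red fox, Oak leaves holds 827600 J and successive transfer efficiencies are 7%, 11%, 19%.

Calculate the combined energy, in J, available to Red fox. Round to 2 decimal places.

Via Bramble: 187800 × 0.13 × 0.12 × 0.08 = 234.3744 J
Via Birch leaves: 9332000 × 0.19 × 0.2 × 0.08 × 0.05 = 1418.464 J
Via Oak leaves: 827600 × 0.07 × 0.11 × 0.19 = 1210.7788 J
Total at Red fox: 234.3744 + 1418.464 + 1210.7788 = 2863.6172 J

2863.62 J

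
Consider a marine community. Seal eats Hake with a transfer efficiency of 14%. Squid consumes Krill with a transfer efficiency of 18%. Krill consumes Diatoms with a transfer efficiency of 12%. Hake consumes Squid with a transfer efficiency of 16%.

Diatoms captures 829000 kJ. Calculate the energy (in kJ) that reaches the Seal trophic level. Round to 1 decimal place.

Krill: 829000 × 0.12 = 99480 kJ
Squid: 99480 × 0.18 = 17906.4 kJ
Hake: 17906.4 × 0.16 = 2865.024 kJ
Seal: 2865.024 × 0.14 = 401.10336 kJ

401.1 kJ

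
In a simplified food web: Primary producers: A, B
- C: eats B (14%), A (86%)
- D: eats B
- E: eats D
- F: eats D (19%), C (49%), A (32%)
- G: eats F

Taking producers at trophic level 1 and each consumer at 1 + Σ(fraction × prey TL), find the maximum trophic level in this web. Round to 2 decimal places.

C: 1 + (0.14×1 + 0.86×1) = 2
D: 1 + 1 = 2
E: 1 + 2 = 3
F: 1 + (0.19×2 + 0.49×2 + 0.32×1) = 2.68
G: 1 + 2.68 = 3.68

3.68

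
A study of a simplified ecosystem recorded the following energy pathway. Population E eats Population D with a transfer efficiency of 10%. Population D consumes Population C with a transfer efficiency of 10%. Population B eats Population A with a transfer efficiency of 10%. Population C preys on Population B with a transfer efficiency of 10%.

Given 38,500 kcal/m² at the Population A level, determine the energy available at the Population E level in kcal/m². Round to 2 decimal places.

Population B: 38500 × 0.1 = 3850 kcal/m²
Population C: 3850 × 0.1 = 385 kcal/m²
Population D: 385 × 0.1 = 38.5 kcal/m²
Population E: 38.5 × 0.1 = 3.85 kcal/m²

3.85 kcal/m²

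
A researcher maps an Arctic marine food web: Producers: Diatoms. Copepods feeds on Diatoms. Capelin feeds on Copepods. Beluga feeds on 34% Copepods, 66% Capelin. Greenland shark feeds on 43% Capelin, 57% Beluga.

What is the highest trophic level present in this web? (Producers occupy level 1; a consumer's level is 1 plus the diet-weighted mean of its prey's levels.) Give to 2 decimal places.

4.38

Copepods: 1 + 1 = 2
Capelin: 1 + 2 = 3
Beluga: 1 + (0.34×2 + 0.66×3) = 3.66
Greenland shark: 1 + (0.43×3 + 0.57×3.66) = 4.3762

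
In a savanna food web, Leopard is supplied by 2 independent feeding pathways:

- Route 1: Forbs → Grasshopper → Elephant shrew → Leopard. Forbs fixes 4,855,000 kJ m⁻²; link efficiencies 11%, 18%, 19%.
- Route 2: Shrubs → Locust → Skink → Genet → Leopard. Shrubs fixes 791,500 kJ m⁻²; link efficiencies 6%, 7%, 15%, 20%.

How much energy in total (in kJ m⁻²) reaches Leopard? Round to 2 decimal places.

Route 1: 4855000 × 0.11 × 0.18 × 0.19 = 18264.51 kJ m⁻²
Route 2: 791500 × 0.06 × 0.07 × 0.15 × 0.2 = 99.729 kJ m⁻²
Total at Leopard: 18264.51 + 99.729 = 18364.239 kJ m⁻²

18364.24 kJ m⁻²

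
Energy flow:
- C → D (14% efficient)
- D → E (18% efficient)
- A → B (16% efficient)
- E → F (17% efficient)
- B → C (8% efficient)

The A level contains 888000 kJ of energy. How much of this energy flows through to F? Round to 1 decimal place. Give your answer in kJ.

48.7 kJ

B: 888000 × 0.16 = 142080 kJ
C: 142080 × 0.08 = 11366.4 kJ
D: 11366.4 × 0.14 = 1591.296 kJ
E: 1591.296 × 0.18 = 286.43328 kJ
F: 286.43328 × 0.17 = 48.6936576 kJ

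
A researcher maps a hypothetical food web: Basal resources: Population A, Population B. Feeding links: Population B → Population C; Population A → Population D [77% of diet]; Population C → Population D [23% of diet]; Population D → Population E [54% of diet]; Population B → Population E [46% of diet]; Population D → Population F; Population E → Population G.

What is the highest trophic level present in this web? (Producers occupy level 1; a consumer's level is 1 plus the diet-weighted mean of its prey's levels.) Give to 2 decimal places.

Population C: 1 + 1 = 2
Population D: 1 + (0.77×1 + 0.23×2) = 2.23
Population E: 1 + (0.54×2.23 + 0.46×1) = 2.6642
Population F: 1 + 2.23 = 3.23
Population G: 1 + 2.6642 = 3.6642

3.66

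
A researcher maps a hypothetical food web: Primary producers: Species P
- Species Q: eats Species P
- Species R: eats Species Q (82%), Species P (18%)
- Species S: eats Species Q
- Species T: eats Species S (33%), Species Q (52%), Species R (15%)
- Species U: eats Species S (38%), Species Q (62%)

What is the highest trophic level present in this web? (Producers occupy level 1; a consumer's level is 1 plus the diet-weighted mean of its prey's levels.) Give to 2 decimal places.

Species Q: 1 + 1 = 2
Species R: 1 + (0.82×2 + 0.18×1) = 2.82
Species S: 1 + 2 = 3
Species T: 1 + (0.33×3 + 0.52×2 + 0.15×2.82) = 3.453
Species U: 1 + (0.38×3 + 0.62×2) = 3.38

3.45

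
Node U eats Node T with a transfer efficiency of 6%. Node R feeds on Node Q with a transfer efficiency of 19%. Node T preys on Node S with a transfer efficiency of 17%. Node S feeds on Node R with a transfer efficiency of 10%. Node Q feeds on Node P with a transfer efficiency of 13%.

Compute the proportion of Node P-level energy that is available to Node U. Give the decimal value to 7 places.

0.0000252

Product of link efficiencies: 0.13 × 0.19 × 0.1 × 0.17 × 0.06 = 0.000025194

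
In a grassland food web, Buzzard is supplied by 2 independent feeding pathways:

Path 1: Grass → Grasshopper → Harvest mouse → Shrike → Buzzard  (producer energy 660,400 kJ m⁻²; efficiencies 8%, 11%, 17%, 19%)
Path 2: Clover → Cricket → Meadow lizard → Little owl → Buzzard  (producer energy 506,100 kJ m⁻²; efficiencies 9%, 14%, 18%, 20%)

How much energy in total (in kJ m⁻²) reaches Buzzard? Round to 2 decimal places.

417.28 kJ m⁻²

Path 1: 660400 × 0.08 × 0.11 × 0.17 × 0.19 = 187.712096 kJ m⁻²
Path 2: 506100 × 0.09 × 0.14 × 0.18 × 0.2 = 229.56696 kJ m⁻²
Total at Buzzard: 187.712096 + 229.56696 = 417.279056 kJ m⁻²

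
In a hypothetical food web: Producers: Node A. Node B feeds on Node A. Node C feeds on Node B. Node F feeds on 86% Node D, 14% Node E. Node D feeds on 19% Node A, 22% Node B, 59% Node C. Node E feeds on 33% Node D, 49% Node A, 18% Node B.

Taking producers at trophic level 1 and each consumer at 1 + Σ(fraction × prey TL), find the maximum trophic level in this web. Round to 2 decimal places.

4.34

Node B: 1 + 1 = 2
Node C: 1 + 2 = 3
Node D: 1 + (0.19×1 + 0.22×2 + 0.59×3) = 3.4
Node E: 1 + (0.33×3.4 + 0.49×1 + 0.18×2) = 2.972
Node F: 1 + (0.86×3.4 + 0.14×2.972) = 4.34008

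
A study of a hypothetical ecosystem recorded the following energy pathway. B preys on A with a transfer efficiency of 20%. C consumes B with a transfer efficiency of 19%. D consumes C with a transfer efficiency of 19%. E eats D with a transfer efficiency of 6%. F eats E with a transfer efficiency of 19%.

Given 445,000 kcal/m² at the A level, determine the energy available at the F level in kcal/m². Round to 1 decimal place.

36.6 kcal/m²

B: 445000 × 0.2 = 89000 kcal/m²
C: 89000 × 0.19 = 16910 kcal/m²
D: 16910 × 0.19 = 3212.9 kcal/m²
E: 3212.9 × 0.06 = 192.774 kcal/m²
F: 192.774 × 0.19 = 36.62706 kcal/m²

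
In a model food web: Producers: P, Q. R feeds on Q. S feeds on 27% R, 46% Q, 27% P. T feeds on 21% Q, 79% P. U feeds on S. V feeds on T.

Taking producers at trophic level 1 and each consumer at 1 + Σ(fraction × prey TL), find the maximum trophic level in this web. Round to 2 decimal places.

R: 1 + 1 = 2
S: 1 + (0.27×2 + 0.46×1 + 0.27×1) = 2.27
T: 1 + (0.21×1 + 0.79×1) = 2
U: 1 + 2.27 = 3.27
V: 1 + 2 = 3

3.27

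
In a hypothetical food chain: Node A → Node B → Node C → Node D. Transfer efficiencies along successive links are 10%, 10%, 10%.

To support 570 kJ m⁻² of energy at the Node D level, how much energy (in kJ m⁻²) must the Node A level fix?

570000 kJ m⁻²

Cumulative transfer efficiency: 0.1 × 0.1 × 0.1 = 0.001
Node A energy = 570 / 0.001 = 570000 kJ m⁻²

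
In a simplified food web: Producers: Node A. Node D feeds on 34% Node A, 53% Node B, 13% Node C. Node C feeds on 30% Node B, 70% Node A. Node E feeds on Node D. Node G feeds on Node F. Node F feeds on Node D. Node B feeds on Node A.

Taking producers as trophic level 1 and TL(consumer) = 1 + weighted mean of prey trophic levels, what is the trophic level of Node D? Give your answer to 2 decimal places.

2.70

Node B: 1 + 1 = 2
Node C: 1 + (0.3×2 + 0.7×1) = 2.3
Node D: 1 + (0.34×1 + 0.53×2 + 0.13×2.3) = 2.699
Node E: 1 + 2.699 = 3.699
Node F: 1 + 2.699 = 3.699
Node G: 1 + 3.699 = 4.699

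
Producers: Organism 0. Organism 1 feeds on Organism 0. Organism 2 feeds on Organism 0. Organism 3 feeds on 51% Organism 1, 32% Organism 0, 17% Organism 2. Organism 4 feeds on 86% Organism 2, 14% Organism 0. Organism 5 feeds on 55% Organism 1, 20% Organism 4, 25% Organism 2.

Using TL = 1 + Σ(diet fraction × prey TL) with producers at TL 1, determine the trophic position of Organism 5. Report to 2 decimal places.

Organism 1: 1 + 1 = 2
Organism 2: 1 + 1 = 2
Organism 3: 1 + (0.51×2 + 0.32×1 + 0.17×2) = 2.68
Organism 4: 1 + (0.86×2 + 0.14×1) = 2.86
Organism 5: 1 + (0.55×2 + 0.2×2.86 + 0.25×2) = 3.172

3.17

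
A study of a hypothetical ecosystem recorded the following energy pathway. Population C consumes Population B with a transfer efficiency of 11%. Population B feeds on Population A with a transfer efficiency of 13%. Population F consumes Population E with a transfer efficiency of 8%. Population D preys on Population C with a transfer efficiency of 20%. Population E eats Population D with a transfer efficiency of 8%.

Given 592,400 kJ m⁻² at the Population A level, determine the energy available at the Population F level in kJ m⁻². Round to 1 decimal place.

Population B: 592400 × 0.13 = 77012 kJ m⁻²
Population C: 77012 × 0.11 = 8471.32 kJ m⁻²
Population D: 8471.32 × 0.2 = 1694.264 kJ m⁻²
Population E: 1694.264 × 0.08 = 135.54112 kJ m⁻²
Population F: 135.54112 × 0.08 = 10.8432896 kJ m⁻²

10.8 kJ m⁻²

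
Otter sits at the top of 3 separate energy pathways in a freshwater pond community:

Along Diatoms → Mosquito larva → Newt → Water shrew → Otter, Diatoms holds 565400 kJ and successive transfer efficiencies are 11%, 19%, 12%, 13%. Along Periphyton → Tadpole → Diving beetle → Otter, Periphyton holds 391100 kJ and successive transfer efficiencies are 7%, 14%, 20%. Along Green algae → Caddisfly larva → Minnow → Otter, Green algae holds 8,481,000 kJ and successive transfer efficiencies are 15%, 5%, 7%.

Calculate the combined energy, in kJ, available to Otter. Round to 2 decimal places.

5403.42 kJ

Via Diatoms: 565400 × 0.11 × 0.19 × 0.12 × 0.13 = 184.343016 kJ
Via Periphyton: 391100 × 0.07 × 0.14 × 0.2 = 766.556 kJ
Via Green algae: 8481000 × 0.15 × 0.05 × 0.07 = 4452.525 kJ
Total at Otter: 184.343016 + 766.556 + 4452.525 = 5403.424016 kJ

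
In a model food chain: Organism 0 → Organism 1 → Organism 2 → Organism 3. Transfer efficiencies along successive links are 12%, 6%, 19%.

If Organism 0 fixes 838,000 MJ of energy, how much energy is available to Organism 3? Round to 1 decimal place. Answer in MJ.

1146.4 MJ

Organism 1: 838000 × 0.12 = 100560 MJ
Organism 2: 100560 × 0.06 = 6033.6 MJ
Organism 3: 6033.6 × 0.19 = 1146.384 MJ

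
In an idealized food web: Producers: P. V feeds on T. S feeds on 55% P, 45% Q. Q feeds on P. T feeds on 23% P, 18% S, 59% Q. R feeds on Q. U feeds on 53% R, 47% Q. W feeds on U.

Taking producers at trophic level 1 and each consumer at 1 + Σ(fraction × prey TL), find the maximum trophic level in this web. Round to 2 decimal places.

Q: 1 + 1 = 2
R: 1 + 2 = 3
S: 1 + (0.55×1 + 0.45×2) = 2.45
T: 1 + (0.23×1 + 0.18×2.45 + 0.59×2) = 2.851
U: 1 + (0.53×3 + 0.47×2) = 3.53
V: 1 + 2.851 = 3.851
W: 1 + 3.53 = 4.53

4.53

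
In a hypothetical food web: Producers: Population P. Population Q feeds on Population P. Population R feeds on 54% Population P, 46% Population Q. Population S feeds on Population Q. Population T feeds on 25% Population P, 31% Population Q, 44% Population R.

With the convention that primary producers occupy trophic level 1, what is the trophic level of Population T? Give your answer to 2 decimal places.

Population Q: 1 + 1 = 2
Population R: 1 + (0.54×1 + 0.46×2) = 2.46
Population S: 1 + 2 = 3
Population T: 1 + (0.25×1 + 0.31×2 + 0.44×2.46) = 2.9524

2.95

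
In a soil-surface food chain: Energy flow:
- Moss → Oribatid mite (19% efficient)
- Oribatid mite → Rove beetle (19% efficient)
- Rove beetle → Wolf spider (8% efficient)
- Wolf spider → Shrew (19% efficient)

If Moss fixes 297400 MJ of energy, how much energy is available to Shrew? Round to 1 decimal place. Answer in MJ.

163.2 MJ

Oribatid mite: 297400 × 0.19 = 56506 MJ
Rove beetle: 56506 × 0.19 = 10736.14 MJ
Wolf spider: 10736.14 × 0.08 = 858.8912 MJ
Shrew: 858.8912 × 0.19 = 163.189328 MJ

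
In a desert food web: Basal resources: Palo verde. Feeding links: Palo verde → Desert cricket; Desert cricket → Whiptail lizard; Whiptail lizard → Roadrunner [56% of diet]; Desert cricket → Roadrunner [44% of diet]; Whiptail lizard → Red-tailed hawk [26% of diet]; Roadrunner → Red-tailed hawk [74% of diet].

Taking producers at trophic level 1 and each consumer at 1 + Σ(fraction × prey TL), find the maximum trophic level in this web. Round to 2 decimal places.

4.41

Desert cricket: 1 + 1 = 2
Whiptail lizard: 1 + 2 = 3
Roadrunner: 1 + (0.56×3 + 0.44×2) = 3.56
Red-tailed hawk: 1 + (0.26×3 + 0.74×3.56) = 4.4144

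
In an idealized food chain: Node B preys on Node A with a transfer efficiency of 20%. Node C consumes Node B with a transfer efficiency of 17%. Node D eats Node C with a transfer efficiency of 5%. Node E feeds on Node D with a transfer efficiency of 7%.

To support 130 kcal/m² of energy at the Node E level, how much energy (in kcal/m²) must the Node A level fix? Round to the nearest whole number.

Cumulative transfer efficiency: 0.2 × 0.17 × 0.05 × 0.07 = 0.000119
Node A energy = 130 / 0.000119 = 1092437 kcal/m²

1092437 kcal/m²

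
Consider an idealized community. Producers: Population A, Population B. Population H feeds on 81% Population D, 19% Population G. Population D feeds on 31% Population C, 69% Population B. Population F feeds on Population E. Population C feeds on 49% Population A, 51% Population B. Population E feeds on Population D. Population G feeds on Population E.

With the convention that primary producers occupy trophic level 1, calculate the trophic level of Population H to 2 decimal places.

3.69

Population C: 1 + (0.49×1 + 0.51×1) = 2
Population D: 1 + (0.31×2 + 0.69×1) = 2.31
Population E: 1 + 2.31 = 3.31
Population F: 1 + 3.31 = 4.31
Population G: 1 + 3.31 = 4.31
Population H: 1 + (0.81×2.31 + 0.19×4.31) = 3.69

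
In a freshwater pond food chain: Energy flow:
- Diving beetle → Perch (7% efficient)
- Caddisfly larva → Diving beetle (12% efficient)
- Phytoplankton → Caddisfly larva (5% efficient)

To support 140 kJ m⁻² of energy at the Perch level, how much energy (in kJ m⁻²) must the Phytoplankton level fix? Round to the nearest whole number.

333333 kJ m⁻²

Cumulative transfer efficiency: 0.05 × 0.12 × 0.07 = 0.00042
Phytoplankton energy = 140 / 0.00042 = 333333 kJ m⁻²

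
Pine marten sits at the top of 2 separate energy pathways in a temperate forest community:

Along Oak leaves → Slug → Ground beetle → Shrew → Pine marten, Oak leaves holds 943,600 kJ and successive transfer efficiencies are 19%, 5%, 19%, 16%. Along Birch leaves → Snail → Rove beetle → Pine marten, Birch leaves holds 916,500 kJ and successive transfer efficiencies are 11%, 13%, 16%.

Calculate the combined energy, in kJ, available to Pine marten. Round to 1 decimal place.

Via Oak leaves: 943600 × 0.19 × 0.05 × 0.19 × 0.16 = 272.51168 kJ
Via Birch leaves: 916500 × 0.11 × 0.13 × 0.16 = 2096.952 kJ
Total at Pine marten: 272.51168 + 2096.952 = 2369.46368 kJ

2369.5 kJ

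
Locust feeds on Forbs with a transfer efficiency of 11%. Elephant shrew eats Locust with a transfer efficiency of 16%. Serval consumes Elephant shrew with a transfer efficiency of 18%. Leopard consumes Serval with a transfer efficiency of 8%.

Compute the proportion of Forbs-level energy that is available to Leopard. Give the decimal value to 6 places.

0.000253

Product of link efficiencies: 0.11 × 0.16 × 0.18 × 0.08 = 0.00025344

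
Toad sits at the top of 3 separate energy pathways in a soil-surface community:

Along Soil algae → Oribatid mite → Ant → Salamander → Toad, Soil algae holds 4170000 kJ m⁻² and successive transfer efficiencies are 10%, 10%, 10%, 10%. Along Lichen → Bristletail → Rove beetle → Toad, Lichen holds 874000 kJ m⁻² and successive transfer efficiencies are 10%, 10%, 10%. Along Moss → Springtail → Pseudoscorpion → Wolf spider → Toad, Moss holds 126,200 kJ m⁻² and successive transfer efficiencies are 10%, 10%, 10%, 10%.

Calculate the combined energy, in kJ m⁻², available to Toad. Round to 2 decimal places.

Via Soil algae: 4170000 × 0.1 × 0.1 × 0.1 × 0.1 = 417 kJ m⁻²
Via Lichen: 874000 × 0.1 × 0.1 × 0.1 = 874 kJ m⁻²
Via Moss: 126200 × 0.1 × 0.1 × 0.1 × 0.1 = 12.62 kJ m⁻²
Total at Toad: 417 + 874 + 12.62 = 1303.62 kJ m⁻²

1303.62 kJ m⁻²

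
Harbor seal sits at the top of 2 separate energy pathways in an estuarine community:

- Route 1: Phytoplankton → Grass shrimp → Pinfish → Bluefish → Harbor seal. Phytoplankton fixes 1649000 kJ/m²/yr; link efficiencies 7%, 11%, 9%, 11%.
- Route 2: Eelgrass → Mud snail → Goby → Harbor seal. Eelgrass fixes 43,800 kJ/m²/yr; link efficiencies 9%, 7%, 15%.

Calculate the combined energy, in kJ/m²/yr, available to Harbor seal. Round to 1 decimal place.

Route 1: 1649000 × 0.07 × 0.11 × 0.09 × 0.11 = 125.70327 kJ/m²/yr
Route 2: 43800 × 0.09 × 0.07 × 0.15 = 41.391 kJ/m²/yr
Total at Harbor seal: 125.70327 + 41.391 = 167.09427 kJ/m²/yr

167.1 kJ/m²/yr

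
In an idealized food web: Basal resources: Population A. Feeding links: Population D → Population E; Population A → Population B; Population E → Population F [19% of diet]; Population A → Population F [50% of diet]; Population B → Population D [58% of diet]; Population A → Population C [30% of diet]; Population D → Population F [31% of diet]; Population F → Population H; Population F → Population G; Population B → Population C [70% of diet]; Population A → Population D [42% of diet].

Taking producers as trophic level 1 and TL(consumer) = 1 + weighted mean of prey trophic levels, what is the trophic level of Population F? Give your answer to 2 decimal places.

2.98

Population B: 1 + 1 = 2
Population C: 1 + (0.7×2 + 0.3×1) = 2.7
Population D: 1 + (0.58×2 + 0.42×1) = 2.58
Population E: 1 + 2.58 = 3.58
Population F: 1 + (0.31×2.58 + 0.19×3.58 + 0.5×1) = 2.98
Population G: 1 + 2.98 = 3.98
Population H: 1 + 2.98 = 3.98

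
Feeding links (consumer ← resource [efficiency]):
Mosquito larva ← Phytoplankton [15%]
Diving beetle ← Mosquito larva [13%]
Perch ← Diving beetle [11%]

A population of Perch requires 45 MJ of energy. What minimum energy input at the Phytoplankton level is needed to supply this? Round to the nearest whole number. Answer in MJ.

Cumulative transfer efficiency: 0.15 × 0.13 × 0.11 = 0.002145
Phytoplankton energy = 45 / 0.002145 = 20979 MJ

20979 MJ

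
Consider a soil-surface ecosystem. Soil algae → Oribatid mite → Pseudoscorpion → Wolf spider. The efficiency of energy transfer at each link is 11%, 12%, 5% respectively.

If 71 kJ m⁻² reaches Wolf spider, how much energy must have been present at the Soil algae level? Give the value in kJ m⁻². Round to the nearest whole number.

Cumulative transfer efficiency: 0.11 × 0.12 × 0.05 = 0.00066
Soil algae energy = 71 / 0.00066 = 107576 kJ m⁻²

107576 kJ m⁻²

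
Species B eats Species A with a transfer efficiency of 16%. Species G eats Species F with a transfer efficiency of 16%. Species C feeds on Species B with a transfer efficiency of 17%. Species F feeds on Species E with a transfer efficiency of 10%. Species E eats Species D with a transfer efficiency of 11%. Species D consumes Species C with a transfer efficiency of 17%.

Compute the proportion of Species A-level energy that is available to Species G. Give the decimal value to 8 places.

0.00000814

Product of link efficiencies: 0.16 × 0.17 × 0.17 × 0.11 × 0.1 × 0.16 = 0.00000813824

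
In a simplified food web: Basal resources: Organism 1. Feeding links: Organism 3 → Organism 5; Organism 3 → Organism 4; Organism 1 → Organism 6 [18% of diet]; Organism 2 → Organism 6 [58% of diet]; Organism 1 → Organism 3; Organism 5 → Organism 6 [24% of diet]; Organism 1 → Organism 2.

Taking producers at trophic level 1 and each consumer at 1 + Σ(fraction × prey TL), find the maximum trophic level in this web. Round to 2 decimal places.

Organism 2: 1 + 1 = 2
Organism 3: 1 + 1 = 2
Organism 4: 1 + 2 = 3
Organism 5: 1 + 2 = 3
Organism 6: 1 + (0.18×1 + 0.58×2 + 0.24×3) = 3.06

3.06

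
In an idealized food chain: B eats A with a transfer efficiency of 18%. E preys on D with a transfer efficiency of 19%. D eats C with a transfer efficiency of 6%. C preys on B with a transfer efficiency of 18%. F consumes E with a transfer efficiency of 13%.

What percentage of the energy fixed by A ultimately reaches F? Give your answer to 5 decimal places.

Product of link efficiencies: 0.18 × 0.18 × 0.06 × 0.19 × 0.13 = 0.0000480168
As a percentage: 0.0000480168 × 100 = 0.00480%

0.00480%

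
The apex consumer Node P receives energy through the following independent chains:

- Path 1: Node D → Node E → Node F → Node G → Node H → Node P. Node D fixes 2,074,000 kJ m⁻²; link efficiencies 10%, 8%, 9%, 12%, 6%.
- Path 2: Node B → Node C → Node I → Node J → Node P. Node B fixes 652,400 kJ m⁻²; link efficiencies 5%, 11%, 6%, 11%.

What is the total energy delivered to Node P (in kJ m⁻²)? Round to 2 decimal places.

34.43 kJ m⁻²

Path 1: 2074000 × 0.1 × 0.08 × 0.09 × 0.12 × 0.06 = 10.751616 kJ m⁻²
Path 2: 652400 × 0.05 × 0.11 × 0.06 × 0.11 = 23.68212 kJ m⁻²
Total at Node P: 10.751616 + 23.68212 = 34.433736 kJ m⁻²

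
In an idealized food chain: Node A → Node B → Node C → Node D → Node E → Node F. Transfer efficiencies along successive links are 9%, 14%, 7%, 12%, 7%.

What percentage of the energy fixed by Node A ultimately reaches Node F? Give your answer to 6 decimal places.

Product of link efficiencies: 0.09 × 0.14 × 0.07 × 0.12 × 0.07 = 0.0000074088
As a percentage: 0.0000074088 × 100 = 0.000741%

0.000741%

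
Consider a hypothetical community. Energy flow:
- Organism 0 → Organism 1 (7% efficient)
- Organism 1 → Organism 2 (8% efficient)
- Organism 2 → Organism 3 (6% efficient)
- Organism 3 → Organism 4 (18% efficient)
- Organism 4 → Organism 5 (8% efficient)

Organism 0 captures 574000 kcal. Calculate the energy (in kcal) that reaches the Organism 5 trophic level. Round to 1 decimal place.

2.8 kcal

Organism 1: 574000 × 0.07 = 40180 kcal
Organism 2: 40180 × 0.08 = 3214.4 kcal
Organism 3: 3214.4 × 0.06 = 192.864 kcal
Organism 4: 192.864 × 0.18 = 34.71552 kcal
Organism 5: 34.71552 × 0.08 = 2.7772416 kcal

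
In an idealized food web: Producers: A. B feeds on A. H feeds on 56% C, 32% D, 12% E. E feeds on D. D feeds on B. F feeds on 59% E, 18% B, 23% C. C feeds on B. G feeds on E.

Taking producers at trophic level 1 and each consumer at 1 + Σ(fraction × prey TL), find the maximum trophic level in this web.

5

B: 1 + 1 = 2
C: 1 + 2 = 3
D: 1 + 2 = 3
E: 1 + 3 = 4
F: 1 + (0.59×4 + 0.18×2 + 0.23×3) = 4.41
G: 1 + 4 = 5
H: 1 + (0.56×3 + 0.32×3 + 0.12×4) = 4.12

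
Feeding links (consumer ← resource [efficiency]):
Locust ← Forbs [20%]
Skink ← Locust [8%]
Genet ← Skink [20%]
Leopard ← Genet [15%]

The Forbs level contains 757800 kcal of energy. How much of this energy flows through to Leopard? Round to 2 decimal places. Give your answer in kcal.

363.74 kcal

Locust: 757800 × 0.2 = 151560 kcal
Skink: 151560 × 0.08 = 12124.8 kcal
Genet: 12124.8 × 0.2 = 2424.96 kcal
Leopard: 2424.96 × 0.15 = 363.744 kcal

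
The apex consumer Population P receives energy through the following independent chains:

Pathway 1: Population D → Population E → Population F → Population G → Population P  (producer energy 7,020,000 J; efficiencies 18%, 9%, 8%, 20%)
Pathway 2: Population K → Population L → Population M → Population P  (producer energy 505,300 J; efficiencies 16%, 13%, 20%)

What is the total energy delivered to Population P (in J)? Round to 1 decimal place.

3921.6 J

Pathway 1: 7020000 × 0.18 × 0.09 × 0.08 × 0.2 = 1819.584 J
Pathway 2: 505300 × 0.16 × 0.13 × 0.2 = 2102.048 J
Total at Population P: 1819.584 + 2102.048 = 3921.632 J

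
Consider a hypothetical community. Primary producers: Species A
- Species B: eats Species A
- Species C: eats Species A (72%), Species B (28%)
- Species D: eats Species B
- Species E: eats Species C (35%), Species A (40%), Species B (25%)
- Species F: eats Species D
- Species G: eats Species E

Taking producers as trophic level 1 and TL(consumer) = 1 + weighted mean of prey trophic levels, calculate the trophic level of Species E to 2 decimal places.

Species B: 1 + 1 = 2
Species C: 1 + (0.72×1 + 0.28×2) = 2.28
Species D: 1 + 2 = 3
Species E: 1 + (0.35×2.28 + 0.4×1 + 0.25×2) = 2.698
Species F: 1 + 3 = 4
Species G: 1 + 2.698 = 3.698

2.70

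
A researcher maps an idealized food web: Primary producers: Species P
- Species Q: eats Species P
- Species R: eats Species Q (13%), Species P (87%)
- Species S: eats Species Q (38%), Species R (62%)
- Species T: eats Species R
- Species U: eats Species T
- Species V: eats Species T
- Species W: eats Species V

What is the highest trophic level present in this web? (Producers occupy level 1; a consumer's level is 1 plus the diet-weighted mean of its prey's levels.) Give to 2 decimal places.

5.13

Species Q: 1 + 1 = 2
Species R: 1 + (0.13×2 + 0.87×1) = 2.13
Species S: 1 + (0.38×2 + 0.62×2.13) = 3.0806
Species T: 1 + 2.13 = 3.13
Species U: 1 + 3.13 = 4.13
Species V: 1 + 3.13 = 4.13
Species W: 1 + 4.13 = 5.13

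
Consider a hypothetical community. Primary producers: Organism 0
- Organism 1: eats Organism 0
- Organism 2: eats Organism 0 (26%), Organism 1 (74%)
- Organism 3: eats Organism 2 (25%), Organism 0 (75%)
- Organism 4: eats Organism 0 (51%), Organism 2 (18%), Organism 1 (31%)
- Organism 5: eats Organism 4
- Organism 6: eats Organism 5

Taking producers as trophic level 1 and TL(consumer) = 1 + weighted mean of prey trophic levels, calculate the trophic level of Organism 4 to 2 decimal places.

Organism 1: 1 + 1 = 2
Organism 2: 1 + (0.26×1 + 0.74×2) = 2.74
Organism 3: 1 + (0.25×2.74 + 0.75×1) = 2.435
Organism 4: 1 + (0.51×1 + 0.18×2.74 + 0.31×2) = 2.6232
Organism 5: 1 + 2.6232 = 3.6232
Organism 6: 1 + 3.6232 = 4.6232

2.62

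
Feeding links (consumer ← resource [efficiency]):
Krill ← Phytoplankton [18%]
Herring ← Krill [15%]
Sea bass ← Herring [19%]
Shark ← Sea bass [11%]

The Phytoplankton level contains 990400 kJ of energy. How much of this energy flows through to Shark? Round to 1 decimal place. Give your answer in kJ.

Krill: 990400 × 0.18 = 178272 kJ
Herring: 178272 × 0.15 = 26740.8 kJ
Sea bass: 26740.8 × 0.19 = 5080.752 kJ
Shark: 5080.752 × 0.11 = 558.88272 kJ

558.9 kJ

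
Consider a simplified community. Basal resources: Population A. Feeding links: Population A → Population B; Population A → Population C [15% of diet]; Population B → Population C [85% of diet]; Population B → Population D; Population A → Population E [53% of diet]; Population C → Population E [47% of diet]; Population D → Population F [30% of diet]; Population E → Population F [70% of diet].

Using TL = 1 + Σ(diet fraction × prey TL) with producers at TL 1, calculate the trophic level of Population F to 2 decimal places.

3.91

Population B: 1 + 1 = 2
Population C: 1 + (0.15×1 + 0.85×2) = 2.85
Population D: 1 + 2 = 3
Population E: 1 + (0.53×1 + 0.47×2.85) = 2.8695
Population F: 1 + (0.3×3 + 0.7×2.8695) = 3.90865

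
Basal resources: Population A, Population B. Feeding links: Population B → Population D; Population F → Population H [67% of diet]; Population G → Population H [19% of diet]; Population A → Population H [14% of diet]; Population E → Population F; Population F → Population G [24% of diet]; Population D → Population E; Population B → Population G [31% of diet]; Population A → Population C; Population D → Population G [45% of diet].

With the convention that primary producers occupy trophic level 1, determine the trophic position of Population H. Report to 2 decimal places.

4.42

Population C: 1 + 1 = 2
Population D: 1 + 1 = 2
Population E: 1 + 2 = 3
Population F: 1 + 3 = 4
Population G: 1 + (0.24×4 + 0.31×1 + 0.45×2) = 3.17
Population H: 1 + (0.19×3.17 + 0.67×4 + 0.14×1) = 4.4223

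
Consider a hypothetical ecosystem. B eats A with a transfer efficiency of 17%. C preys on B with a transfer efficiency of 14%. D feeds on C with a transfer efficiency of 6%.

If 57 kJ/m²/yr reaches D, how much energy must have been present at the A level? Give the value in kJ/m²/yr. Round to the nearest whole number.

Cumulative transfer efficiency: 0.17 × 0.14 × 0.06 = 0.001428
A energy = 57 / 0.001428 = 39916 kJ/m²/yr

39916 kJ/m²/yr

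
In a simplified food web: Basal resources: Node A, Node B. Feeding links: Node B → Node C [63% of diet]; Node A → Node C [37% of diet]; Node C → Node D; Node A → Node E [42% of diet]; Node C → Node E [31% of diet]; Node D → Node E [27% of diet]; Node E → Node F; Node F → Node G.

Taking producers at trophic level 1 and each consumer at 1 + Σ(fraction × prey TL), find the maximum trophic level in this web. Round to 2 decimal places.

4.85

Node C: 1 + (0.63×1 + 0.37×1) = 2
Node D: 1 + 2 = 3
Node E: 1 + (0.42×1 + 0.31×2 + 0.27×3) = 2.85
Node F: 1 + 2.85 = 3.85
Node G: 1 + 3.85 = 4.85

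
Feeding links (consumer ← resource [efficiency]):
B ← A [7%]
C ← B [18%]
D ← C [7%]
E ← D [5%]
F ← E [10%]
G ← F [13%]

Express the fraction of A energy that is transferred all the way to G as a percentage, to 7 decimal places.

0.0000573%

Product of link efficiencies: 0.07 × 0.18 × 0.07 × 0.05 × 0.1 × 0.13 = 0.0000005733
As a percentage: 0.0000005733 × 100 = 0.0000573%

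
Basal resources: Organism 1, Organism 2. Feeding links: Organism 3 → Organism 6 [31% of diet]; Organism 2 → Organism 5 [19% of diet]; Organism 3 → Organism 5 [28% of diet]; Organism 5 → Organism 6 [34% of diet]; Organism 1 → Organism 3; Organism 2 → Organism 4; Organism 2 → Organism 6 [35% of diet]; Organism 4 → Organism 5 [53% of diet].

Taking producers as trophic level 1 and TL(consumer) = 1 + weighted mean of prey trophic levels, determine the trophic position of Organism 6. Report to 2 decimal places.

Organism 3: 1 + 1 = 2
Organism 4: 1 + 1 = 2
Organism 5: 1 + (0.53×2 + 0.28×2 + 0.19×1) = 2.81
Organism 6: 1 + (0.31×2 + 0.34×2.81 + 0.35×1) = 2.9254

2.93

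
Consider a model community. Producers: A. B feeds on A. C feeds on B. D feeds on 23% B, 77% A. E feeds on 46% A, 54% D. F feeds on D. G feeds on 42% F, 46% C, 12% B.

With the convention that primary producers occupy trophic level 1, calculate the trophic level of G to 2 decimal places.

B: 1 + 1 = 2
C: 1 + 2 = 3
D: 1 + (0.23×2 + 0.77×1) = 2.23
E: 1 + (0.46×1 + 0.54×2.23) = 2.6642
F: 1 + 2.23 = 3.23
G: 1 + (0.42×3.23 + 0.46×3 + 0.12×2) = 3.9766

3.98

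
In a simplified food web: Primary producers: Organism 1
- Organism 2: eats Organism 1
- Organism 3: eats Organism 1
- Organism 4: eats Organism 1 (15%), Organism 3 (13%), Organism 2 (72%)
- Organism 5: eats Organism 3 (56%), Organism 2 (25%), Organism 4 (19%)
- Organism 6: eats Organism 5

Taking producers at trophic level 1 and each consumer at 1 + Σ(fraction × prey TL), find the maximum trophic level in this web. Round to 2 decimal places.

Organism 2: 1 + 1 = 2
Organism 3: 1 + 1 = 2
Organism 4: 1 + (0.15×1 + 0.13×2 + 0.72×2) = 2.85
Organism 5: 1 + (0.56×2 + 0.25×2 + 0.19×2.85) = 3.1615
Organism 6: 1 + 3.1615 = 4.1615

4.16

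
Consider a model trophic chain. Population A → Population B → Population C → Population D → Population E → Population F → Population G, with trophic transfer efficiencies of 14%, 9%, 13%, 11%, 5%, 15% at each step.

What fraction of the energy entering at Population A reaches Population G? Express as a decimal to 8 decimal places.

Product of link efficiencies: 0.14 × 0.09 × 0.13 × 0.11 × 0.05 × 0.15 = 0.00000135135

0.00000135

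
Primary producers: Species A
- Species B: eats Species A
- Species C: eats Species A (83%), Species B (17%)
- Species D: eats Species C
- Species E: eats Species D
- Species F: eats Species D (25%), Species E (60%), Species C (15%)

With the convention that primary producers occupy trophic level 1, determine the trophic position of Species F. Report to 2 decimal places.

4.62

Species B: 1 + 1 = 2
Species C: 1 + (0.83×1 + 0.17×2) = 2.17
Species D: 1 + 2.17 = 3.17
Species E: 1 + 3.17 = 4.17
Species F: 1 + (0.25×3.17 + 0.6×4.17 + 0.15×2.17) = 4.62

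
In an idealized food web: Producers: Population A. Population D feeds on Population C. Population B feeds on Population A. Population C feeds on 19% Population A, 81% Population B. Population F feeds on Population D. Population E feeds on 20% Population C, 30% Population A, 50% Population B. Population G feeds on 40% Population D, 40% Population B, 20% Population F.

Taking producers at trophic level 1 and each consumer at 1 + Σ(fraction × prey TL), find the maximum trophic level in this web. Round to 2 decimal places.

4.81

Population B: 1 + 1 = 2
Population C: 1 + (0.19×1 + 0.81×2) = 2.81
Population D: 1 + 2.81 = 3.81
Population E: 1 + (0.2×2.81 + 0.3×1 + 0.5×2) = 2.862
Population F: 1 + 3.81 = 4.81
Population G: 1 + (0.4×3.81 + 0.4×2 + 0.2×4.81) = 4.286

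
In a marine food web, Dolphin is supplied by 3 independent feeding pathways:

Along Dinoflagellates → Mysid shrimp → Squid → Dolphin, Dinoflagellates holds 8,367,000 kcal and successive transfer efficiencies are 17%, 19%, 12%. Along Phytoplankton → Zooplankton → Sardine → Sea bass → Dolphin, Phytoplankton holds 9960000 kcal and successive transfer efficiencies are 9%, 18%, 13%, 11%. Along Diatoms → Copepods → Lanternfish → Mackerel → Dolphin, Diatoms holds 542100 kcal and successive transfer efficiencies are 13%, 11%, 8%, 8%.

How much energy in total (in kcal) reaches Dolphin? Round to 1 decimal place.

Via Dinoflagellates: 8367000 × 0.17 × 0.19 × 0.12 = 32430.492 kcal
Via Phytoplankton: 9960000 × 0.09 × 0.18 × 0.13 × 0.11 = 2307.3336 kcal
Via Diatoms: 542100 × 0.13 × 0.11 × 0.08 × 0.08 = 49.612992 kcal
Total at Dolphin: 32430.492 + 2307.3336 + 49.612992 = 34787.438592 kcal

34787.4 kcal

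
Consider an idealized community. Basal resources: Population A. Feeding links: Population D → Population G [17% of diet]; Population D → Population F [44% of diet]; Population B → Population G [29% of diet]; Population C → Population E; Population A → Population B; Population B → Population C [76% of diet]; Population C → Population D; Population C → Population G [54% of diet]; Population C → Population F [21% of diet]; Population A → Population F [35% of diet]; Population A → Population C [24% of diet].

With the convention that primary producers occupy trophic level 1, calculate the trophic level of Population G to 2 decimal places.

Population B: 1 + 1 = 2
Population C: 1 + (0.24×1 + 0.76×2) = 2.76
Population D: 1 + 2.76 = 3.76
Population E: 1 + 2.76 = 3.76
Population F: 1 + (0.35×1 + 0.21×2.76 + 0.44×3.76) = 3.584
Population G: 1 + (0.54×2.76 + 0.29×2 + 0.17×3.76) = 3.7096

3.71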